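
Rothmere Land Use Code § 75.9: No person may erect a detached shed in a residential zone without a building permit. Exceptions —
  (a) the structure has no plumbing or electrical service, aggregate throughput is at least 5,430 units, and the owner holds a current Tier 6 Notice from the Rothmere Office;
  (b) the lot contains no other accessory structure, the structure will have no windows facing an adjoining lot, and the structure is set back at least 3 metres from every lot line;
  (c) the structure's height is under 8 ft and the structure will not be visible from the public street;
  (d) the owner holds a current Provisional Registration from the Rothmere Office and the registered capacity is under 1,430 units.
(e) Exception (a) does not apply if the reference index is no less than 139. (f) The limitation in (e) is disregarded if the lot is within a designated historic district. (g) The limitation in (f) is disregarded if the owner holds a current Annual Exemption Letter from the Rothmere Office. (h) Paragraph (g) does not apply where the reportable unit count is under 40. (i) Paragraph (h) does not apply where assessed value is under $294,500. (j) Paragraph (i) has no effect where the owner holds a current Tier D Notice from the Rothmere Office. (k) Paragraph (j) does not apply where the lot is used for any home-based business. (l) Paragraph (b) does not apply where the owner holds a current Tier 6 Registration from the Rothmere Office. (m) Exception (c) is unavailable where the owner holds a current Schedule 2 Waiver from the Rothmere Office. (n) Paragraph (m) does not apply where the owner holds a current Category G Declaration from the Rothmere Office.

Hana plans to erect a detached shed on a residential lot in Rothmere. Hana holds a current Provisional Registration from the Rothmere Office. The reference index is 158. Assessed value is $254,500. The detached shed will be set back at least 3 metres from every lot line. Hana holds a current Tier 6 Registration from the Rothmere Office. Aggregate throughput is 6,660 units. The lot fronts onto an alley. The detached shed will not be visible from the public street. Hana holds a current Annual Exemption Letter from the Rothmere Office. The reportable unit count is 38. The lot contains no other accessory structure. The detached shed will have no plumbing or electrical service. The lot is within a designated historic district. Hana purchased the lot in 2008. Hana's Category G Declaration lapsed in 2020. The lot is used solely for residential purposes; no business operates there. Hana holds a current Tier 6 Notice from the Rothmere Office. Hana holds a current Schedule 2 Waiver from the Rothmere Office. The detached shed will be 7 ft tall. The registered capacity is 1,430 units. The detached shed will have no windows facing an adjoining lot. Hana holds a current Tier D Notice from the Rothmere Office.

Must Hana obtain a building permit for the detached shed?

No — exception (a) applies; Hana does not need a building permit.

Exception (a): there is no plumbing or electrical service; aggregate throughput is 6,660 units, meeting the 5,430 units threshold; a current Tier 6 Notice is held — every condition holds. Under paragraphs (e)–(k): (e) would limit (a) — the reference index is 158, meeting the 139 threshold — but (f) sets (e) aside: (f) operates against (e): the lot is in a historic district. (g) would limit (f) — a current Annual Exemption Letter is held — but (h) sets (g) aside: (h) operates against (g): the reportable unit count is 38, under the 40 limit. (i) would limit (h) — assessed value is $254,500, under the $294,500 limit — but (j) sets (i) aside: (j) operates against (i): a current Tier D Notice is held. (k), which would lift (j), does not operate here — the lot is solely residential. Exception (a) stands.
Exception (b): the lot has no other accessory structure; no windows face an adjoining lot; the setback is at least 3 m on every side — every condition holds. However, paragraph (l) must be considered: (l) is engaged — a current Tier 6 Registration is held. So (b) is unavailable.
Exception (c): the structure's height is 7 ft, under the 8 ft limit; the structure will not be visible from the street — every condition holds. Turning to paragraphs (m)–(n): (m) operates — a current Schedule 2 Waiver is held. (n), which would lift (m), does not operate here — there is no Category G Declaration in force. Exception (c) does not apply.
Exception (d) does not apply: the registered capacity is 1,430 units, not under 1,430 units.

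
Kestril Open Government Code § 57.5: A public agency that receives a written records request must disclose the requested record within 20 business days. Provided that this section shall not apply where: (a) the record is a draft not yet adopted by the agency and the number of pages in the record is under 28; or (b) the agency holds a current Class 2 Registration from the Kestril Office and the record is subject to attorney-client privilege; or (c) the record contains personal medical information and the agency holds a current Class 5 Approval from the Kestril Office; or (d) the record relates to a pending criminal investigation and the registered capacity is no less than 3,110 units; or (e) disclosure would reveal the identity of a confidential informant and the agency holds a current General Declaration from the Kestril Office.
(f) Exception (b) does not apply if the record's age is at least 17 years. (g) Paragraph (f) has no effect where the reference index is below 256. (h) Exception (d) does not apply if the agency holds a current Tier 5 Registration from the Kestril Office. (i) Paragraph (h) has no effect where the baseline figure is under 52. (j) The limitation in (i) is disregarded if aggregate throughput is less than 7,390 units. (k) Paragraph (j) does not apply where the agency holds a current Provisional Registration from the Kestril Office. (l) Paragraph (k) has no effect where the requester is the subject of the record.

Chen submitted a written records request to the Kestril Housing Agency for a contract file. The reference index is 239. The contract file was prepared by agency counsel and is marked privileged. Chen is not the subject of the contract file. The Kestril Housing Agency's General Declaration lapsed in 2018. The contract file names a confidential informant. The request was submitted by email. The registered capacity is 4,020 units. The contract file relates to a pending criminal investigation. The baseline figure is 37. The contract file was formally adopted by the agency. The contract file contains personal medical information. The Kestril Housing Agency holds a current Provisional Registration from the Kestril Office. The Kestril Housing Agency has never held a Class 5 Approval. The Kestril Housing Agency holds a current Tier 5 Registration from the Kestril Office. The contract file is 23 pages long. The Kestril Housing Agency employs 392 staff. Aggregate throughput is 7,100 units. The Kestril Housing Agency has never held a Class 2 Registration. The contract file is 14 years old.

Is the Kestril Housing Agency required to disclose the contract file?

Exception (a) does not apply: the contract file has been formally adopted.
Exception (b) fails — the Class 2 Registration is not current.
Exception (c) does not apply: there is no Class 5 Approval in force.
All of (d)'s requirements are met (the contract file relates to a pending investigation; the registered capacity is 4,020 units, meeting the 3,110 units threshold). Applying paragraphs (h)–(l): (h) operates (a current Tier 5 Registration is held), but is set aside by (i): (i) applies — the baseline figure is 37, under the 52 limit. (j) would limit (i) — aggregate throughput is 7,100 units, less than the 7,390 units limit — but (k) sets (j) aside: (k) operates against (j): a current Provisional Registration is held. (l) does not operate here (Chen is not the subject of the contract file), so (k) stands. So (d) applies.
Exception (e) fails — the General Declaration is not current.

No — exception (d) applies; the Kestril Housing Agency is not required to disclose the contract file.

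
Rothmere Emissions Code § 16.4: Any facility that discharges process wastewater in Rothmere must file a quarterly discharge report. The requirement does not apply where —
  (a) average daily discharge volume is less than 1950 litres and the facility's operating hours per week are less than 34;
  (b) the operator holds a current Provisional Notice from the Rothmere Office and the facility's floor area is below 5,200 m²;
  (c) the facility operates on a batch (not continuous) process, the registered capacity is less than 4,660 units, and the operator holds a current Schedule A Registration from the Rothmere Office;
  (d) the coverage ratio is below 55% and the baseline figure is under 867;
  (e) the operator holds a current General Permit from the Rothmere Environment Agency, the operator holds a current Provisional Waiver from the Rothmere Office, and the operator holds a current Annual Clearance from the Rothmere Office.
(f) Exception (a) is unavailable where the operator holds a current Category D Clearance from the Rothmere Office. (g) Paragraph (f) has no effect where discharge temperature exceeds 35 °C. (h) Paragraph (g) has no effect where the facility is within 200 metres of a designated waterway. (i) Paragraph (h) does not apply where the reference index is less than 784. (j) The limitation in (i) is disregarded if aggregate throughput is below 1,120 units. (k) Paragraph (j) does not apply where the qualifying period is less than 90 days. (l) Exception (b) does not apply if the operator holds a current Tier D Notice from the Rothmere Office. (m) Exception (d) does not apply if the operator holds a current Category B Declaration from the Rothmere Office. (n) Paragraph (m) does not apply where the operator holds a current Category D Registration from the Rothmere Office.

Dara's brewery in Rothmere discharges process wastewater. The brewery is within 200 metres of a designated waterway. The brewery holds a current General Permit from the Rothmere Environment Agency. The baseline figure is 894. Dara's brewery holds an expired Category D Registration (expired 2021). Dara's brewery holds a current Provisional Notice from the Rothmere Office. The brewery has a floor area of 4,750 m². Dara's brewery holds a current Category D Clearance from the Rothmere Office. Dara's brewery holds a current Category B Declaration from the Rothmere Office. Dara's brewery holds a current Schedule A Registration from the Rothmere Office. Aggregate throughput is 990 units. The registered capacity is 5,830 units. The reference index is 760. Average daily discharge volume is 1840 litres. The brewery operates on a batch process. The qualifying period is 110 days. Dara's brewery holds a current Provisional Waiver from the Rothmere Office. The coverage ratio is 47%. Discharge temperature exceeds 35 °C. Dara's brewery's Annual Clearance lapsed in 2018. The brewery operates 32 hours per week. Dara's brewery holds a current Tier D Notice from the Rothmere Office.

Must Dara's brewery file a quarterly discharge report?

Yes — Dara's brewery must file a quarterly discharge report.

Exception (a)'s conditions are all satisfied: average daily discharge volume is 1840 litres, less than the 1950 litres limit; the facility's operating hours per week are 32, less than the 34 limit. But applying paragraphs (f)–(k): (f) operates against (a): a current Category D Clearance is held. (g) is triggered (discharge temperature exceeds 35 °C), but yields to (h): (h) is triggered — the brewery is within 200 m of a designated waterway. (i) would limit (h) — the reference index is 760, less than the 784 limit — but (j) sets (i) aside: (j) operates against (i): aggregate throughput is 990 units, below the 1,120 units limit. (k), which would lift (j), is not engaged — the qualifying period is 110 days, not less than 90 days. So (a) is unavailable.
All of (b)'s requirements are met (a current Provisional Notice is held; the facility's floor area is 4,750 m², below the 5,200 m² limit). But applying paragraph (l): (l) operates against (b): a current Tier D Notice is held. So (b) is unavailable.
Exception (c) does not apply: the registered capacity is 5,830 units, not less than 4,660 units.
Exception (d) requires that the baseline figure is under 867; but the baseline figure is 894, not under 867, so (d) is unavailable.
Exception (e) requires that the operator holds a current Annual Clearance from the Rothmere Office; but the Annual Clearance is not current, so (e) is unavailable.
No exception applies. The general rule governs.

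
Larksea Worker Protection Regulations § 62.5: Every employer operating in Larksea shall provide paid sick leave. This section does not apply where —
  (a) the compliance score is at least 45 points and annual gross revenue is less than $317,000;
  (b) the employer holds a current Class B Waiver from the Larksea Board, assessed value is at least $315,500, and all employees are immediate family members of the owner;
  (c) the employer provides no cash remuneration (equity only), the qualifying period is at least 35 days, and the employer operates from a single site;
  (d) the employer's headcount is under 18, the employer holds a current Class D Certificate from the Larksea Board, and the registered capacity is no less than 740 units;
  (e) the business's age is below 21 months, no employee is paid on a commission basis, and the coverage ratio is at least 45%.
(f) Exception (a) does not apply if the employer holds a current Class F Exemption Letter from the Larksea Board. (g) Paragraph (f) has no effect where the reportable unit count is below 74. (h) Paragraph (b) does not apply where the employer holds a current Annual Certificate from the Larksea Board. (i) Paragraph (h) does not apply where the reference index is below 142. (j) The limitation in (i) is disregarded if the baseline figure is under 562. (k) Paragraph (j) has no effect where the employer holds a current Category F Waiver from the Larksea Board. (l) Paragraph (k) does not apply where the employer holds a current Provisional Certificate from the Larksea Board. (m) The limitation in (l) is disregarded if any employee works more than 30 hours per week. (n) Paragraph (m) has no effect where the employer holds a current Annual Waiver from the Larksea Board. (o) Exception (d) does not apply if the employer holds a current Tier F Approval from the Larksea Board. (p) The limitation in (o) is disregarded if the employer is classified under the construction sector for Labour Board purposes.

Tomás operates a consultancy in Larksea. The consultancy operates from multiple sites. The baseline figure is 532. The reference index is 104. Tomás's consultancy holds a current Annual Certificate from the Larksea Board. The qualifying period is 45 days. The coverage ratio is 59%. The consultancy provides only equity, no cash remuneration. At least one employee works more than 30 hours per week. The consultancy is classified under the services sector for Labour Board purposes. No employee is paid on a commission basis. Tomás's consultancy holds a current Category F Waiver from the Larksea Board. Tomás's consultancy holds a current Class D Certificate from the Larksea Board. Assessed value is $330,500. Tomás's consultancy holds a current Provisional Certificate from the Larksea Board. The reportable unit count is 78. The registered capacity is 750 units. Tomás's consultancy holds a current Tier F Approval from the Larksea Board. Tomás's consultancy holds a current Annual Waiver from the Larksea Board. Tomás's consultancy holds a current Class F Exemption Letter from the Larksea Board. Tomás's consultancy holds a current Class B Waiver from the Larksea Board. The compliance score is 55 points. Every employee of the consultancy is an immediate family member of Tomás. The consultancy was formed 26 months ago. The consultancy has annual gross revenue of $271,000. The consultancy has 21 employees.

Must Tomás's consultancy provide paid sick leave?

Yes — Tomás's consultancy must provide paid sick leave.

Exception (a): the compliance score is 55 points, meeting the 45 points threshold; annual gross revenue is $271,000, less than the $317,000 limit — every condition holds. But applying paragraphs (f)–(g): (f) is triggered — a current Class F Exemption Letter is held. (g) is not triggered (the reportable unit count is 78, not below 74), so (f) stands. (a) is therefore removed.
Exception (b)'s conditions are all satisfied: a current Class B Waiver is held; assessed value is $330,500, meeting the $315,500 threshold; every employee is an immediate family member. Turning to paragraphs (h)–(n): (h) applies — a current Annual Certificate is held. (i) would limit (h) — the reference index is 104, below the 142 limit — but (j) sets (i) aside: (j) applies — the baseline figure is 532, under the 562 limit. (k) would limit (j) — a current Category F Waiver is held — but (l) sets (k) aside: (l) is triggered — a current Provisional Certificate is held. (m) operates (at least one employee exceeds 30 hours/week), but yields to (n): (n) operates against (m): a current Annual Waiver is held. (b) is therefore removed.
Exception (c) requires that the employer operates from a single site; but the employer operates from multiple sites, so (c) is unavailable.
Exception (d) requires that the employer's headcount is under 18; but the employer's headcount is 21, not under 18, so (d) is unavailable.
Exception (e) fails — the business's age is 26 months, not below 21 months.
No exception is made out. Tomás's consultancy falls within the general rule.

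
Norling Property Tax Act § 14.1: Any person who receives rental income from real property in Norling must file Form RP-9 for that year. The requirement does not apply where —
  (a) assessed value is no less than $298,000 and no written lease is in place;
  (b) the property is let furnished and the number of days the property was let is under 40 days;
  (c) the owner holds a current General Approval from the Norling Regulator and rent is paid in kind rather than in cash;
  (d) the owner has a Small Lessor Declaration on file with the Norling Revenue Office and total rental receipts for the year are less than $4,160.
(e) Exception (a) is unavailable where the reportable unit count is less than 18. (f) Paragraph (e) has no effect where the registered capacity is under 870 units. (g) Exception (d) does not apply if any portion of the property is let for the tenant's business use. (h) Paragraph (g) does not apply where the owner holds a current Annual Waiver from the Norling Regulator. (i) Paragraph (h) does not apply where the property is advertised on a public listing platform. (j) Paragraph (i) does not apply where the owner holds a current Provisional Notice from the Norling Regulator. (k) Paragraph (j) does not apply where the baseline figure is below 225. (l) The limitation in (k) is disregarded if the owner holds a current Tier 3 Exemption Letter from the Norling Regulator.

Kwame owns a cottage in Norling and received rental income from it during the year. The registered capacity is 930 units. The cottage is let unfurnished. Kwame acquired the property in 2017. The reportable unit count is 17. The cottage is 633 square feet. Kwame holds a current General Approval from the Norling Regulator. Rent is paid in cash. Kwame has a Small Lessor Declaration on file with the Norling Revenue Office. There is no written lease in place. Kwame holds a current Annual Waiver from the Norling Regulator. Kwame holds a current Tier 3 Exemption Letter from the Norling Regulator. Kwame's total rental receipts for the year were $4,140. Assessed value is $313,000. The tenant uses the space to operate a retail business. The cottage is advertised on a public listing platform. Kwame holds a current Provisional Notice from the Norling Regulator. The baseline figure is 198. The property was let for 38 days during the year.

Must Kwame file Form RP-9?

Exception (a)'s conditions are all satisfied: assessed value is $313,000, meeting the $298,000 threshold; there is no written lease. Turning to paragraphs (e)–(f): (e) operates against (a): the reportable unit count is 17, less than the 18 limit. (f), which would lift (e), does not operate here — the registered capacity is 930 units, not under 870 units. (a) is therefore removed.
Exception (b) fails — the property is let unfurnished.
Exception (c) requires that rent is paid in kind rather than in cash; but rent is paid in cash, so (c) is unavailable.
Exception (d)'s conditions are all satisfied: a Small Lessor Declaration is on file; total rental receipts for the year are $4,140, less than the $4,160 limit. Considering the limiting provisions: (g) would limit (d) — the space is let for business use — but (h) sets (g) aside: (h) operates against (g): a current Annual Waiver is held. (i) would limit (h) — the property is publicly advertised — but (j) sets (i) aside: (j) operates against (i): a current Provisional Notice is held. (k) would limit (j) — the baseline figure is 198, below the 225 limit — but (l) sets (k) aside: (l) is triggered — a current Tier 3 Exemption Letter is held. (d) remains available.

No — exception (d) applies; Kwame is not required to file Form RP-9.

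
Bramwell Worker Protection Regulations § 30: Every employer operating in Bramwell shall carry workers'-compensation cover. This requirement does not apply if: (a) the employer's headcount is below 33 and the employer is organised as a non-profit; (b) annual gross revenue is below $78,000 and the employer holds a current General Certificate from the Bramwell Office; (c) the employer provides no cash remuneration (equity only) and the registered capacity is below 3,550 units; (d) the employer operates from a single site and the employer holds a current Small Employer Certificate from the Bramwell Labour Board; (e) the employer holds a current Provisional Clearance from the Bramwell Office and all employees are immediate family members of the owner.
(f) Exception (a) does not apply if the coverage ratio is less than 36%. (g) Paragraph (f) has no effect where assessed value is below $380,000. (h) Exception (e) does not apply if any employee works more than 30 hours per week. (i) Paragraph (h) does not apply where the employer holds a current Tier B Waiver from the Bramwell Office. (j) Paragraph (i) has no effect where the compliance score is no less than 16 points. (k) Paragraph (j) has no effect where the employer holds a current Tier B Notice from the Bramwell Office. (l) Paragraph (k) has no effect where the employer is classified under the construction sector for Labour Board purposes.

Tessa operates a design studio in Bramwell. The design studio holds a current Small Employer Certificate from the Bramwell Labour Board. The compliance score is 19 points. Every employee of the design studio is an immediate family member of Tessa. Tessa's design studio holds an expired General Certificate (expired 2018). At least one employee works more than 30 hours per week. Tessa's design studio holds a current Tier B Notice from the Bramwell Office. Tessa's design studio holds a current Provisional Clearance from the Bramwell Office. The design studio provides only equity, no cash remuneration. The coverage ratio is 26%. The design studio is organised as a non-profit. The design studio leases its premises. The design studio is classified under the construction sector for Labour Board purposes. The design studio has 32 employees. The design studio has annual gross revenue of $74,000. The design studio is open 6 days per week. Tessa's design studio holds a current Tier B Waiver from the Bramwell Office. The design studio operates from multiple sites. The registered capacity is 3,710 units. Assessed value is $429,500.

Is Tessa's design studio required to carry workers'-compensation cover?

Yes — Tessa's design studio must carry workers'-compensation cover.

Exception (a)'s conditions are all satisfied: the employer's headcount is 32, below the 33 limit; the employer is a non-profit. But: (f) operates against (a): the coverage ratio is 26%, less than the 36% limit. (g) is inapplicable (assessed value is $429,500, not below $380,000), so (f) stands. So (a) is unavailable.
Exception (b) requires that the employer holds a current General Certificate from the Bramwell Office; but no current General Certificate is held, so (b) is unavailable.
Exception (c) requires that the registered capacity is below 3,550 units; but the registered capacity is 3,710 units, not below 3,550 units, so (c) is unavailable.
Exception (d) does not apply: the employer operates from multiple sites.
All of (e)'s requirements are met (a current Provisional Clearance is held; every employee is an immediate family member). Turning to paragraphs (h)–(l): (h) operates — at least one employee exceeds 30 hours/week. (i) is triggered (a current Tier B Waiver is held), but yields to (j): (j) operates against (i): the compliance score is 19 points, meeting the 16 points threshold. (k) operates (a current Tier B Notice is held), but yields to (l): (l) operates against (k): the design studio is classified under the construction sector. (e) is therefore removed.
No exception applies. The general rule governs.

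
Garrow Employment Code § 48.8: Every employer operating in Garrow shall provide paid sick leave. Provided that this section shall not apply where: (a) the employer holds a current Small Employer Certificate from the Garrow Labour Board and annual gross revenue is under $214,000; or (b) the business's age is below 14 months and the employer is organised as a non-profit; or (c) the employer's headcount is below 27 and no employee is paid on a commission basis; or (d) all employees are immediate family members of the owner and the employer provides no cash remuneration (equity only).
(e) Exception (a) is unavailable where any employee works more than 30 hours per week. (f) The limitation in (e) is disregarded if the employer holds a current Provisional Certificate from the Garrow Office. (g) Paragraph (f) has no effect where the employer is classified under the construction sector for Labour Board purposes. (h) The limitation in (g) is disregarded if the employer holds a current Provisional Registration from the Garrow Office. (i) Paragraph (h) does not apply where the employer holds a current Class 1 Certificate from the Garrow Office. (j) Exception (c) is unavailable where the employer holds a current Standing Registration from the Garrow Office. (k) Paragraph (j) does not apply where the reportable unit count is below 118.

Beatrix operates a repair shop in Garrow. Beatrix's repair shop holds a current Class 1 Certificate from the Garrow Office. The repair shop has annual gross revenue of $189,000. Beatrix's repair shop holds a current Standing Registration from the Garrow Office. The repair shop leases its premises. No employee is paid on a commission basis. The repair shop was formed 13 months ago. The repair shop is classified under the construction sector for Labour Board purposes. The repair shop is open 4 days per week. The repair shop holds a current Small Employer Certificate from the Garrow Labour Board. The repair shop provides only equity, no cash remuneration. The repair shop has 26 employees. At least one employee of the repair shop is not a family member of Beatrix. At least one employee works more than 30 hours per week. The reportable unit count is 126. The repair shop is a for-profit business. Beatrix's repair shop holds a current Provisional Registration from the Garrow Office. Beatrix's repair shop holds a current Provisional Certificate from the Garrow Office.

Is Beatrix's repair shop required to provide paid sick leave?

Exception (a): a current Small Employer Certificate is held; annual gross revenue is $189,000, under the $214,000 limit — every condition holds. However, paragraphs (e)–(i) must be considered: (e) is engaged — at least one employee exceeds 30 hours/week. (f) is triggered (a current Provisional Certificate is held), but is displaced by (g): (g) operates — the repair shop is classified under the construction sector. (h) is engaged (a current Provisional Registration is held), but is overridden by (i): (i) operates against (h): a current Class 1 Certificate is held. (a) is therefore removed.
Exception (b) requires that the employer is organised as a non-profit; but the employer is for-profit, so (b) is unavailable.
Exception (c) is satisfied on its face — the employer's headcount is 26, below the 27 limit; no employee is paid on commission. Turning to paragraphs (j)–(k): (j) operates against (c): a current Standing Registration is held. (k) is not triggered (the reportable unit count is 126, not below 118), so (j) stands. (c) is therefore removed.
Exception (d) requires that all employees are immediate family members of the owner; but at least one employee is not a family member, so (d) is unavailable.
No exception displaces § 48.8.

Yes — Beatrix's repair shop must provide paid sick leave.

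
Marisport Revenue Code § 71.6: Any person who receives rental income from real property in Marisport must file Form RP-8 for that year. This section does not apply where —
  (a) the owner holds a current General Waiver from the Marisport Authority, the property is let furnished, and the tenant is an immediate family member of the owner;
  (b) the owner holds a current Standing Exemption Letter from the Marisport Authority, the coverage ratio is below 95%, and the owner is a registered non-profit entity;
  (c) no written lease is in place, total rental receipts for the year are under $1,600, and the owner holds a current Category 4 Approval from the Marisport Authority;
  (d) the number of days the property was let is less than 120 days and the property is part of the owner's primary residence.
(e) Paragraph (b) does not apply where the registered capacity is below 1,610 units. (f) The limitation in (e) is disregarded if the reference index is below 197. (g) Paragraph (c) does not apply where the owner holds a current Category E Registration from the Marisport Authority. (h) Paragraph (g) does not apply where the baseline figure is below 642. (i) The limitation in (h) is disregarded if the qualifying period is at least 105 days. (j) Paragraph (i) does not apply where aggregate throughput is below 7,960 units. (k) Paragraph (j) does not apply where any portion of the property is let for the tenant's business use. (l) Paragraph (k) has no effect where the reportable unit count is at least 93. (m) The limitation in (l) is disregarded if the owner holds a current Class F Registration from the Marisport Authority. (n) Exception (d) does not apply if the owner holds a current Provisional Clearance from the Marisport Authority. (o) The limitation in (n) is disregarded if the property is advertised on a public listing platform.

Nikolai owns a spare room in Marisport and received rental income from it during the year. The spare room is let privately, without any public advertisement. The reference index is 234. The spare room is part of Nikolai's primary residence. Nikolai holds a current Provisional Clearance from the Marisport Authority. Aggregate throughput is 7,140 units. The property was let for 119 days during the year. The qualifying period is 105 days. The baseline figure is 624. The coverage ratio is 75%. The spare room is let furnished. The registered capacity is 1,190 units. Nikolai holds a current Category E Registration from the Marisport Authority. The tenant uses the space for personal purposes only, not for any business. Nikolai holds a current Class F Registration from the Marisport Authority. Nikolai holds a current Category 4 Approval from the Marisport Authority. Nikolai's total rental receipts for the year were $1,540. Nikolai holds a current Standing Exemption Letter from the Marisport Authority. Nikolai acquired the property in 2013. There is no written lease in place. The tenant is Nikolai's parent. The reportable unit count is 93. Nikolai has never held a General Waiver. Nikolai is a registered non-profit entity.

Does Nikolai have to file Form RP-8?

No — exception (c) applies; Nikolai is not required to file Form RP-8.

Exception (a) requires that the owner holds a current General Waiver from the Marisport Authority; but the General Waiver is not current, so (a) is unavailable.
Exception (b) is satisfied on its face — a current Standing Exemption Letter is held; the coverage ratio is 75%, below the 95% limit; Nikolai is a registered non-profit. But applying paragraphs (e)–(f): (e) applies — the registered capacity is 1,190 units, below the 1,610 units limit. (f), which would lift (e), is not engaged — the reference index is 234, not below 197. So (b) is unavailable.
Exception (c)'s conditions are all satisfied: there is no written lease; total rental receipts for the year are $1,540, under the $1,600 limit; a current Category 4 Approval is held. Under paragraphs (g)–(m): (g) is triggered (a current Category E Registration is held), but is overridden by (h): (h) operates — the baseline figure is 624, below the 642 limit. (i) is engaged (the qualifying period is 105 days, meeting the 105 days threshold), but yields to (j): (j) operates against (i): aggregate throughput is 7,140 units, below the 7,960 units limit. (k), which would lift (j), does not operate here — the space is used for personal purposes only. Exception (c) stands.
Exception (d): the number of days the property was let is 119 days, less than the 120 days limit; the spare room is part of the primary residence — every condition holds. Turning to paragraphs (n)–(o): (n) operates against (d): a current Provisional Clearance is held. (o), which would lift (n), is not triggered — the property is let privately without advertisement. (d) is therefore removed.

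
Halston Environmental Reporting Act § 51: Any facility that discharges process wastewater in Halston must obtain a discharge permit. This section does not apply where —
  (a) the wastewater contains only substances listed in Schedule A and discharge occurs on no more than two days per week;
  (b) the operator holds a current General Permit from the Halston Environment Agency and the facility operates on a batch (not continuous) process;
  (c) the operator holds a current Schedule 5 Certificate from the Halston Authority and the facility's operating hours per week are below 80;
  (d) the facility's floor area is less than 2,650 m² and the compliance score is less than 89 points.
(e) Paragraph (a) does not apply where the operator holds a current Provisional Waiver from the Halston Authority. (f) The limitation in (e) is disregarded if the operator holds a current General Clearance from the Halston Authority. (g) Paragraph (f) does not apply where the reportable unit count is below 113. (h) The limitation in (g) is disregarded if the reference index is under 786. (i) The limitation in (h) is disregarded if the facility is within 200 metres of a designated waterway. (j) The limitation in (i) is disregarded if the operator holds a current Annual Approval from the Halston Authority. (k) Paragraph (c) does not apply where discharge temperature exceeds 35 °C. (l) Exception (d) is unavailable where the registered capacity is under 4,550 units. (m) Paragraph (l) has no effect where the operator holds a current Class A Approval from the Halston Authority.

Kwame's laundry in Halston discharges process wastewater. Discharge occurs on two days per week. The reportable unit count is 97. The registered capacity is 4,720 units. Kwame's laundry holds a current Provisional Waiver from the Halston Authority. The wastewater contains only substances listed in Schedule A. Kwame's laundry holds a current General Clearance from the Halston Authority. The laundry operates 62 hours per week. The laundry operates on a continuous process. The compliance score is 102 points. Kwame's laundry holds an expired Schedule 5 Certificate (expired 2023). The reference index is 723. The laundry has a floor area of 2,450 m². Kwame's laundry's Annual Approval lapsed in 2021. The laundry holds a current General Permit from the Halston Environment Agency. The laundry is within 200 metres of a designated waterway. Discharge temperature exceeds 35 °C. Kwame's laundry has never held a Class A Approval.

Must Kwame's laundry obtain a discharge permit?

Exception (a) is satisfied on its face — the wastewater is Schedule-A-only; discharge occurs on no more than two days per week. But applying paragraphs (e)–(j): (e) is triggered — a current Provisional Waiver is held. (f) would limit (e) — a current General Clearance is held — but (g) sets (f) aside: (g) operates — the reportable unit count is 97, below the 113 limit. (h) operates (the reference index is 723, under the 786 limit), but is overridden by (i): (i) operates against (h): the laundry is within 200 m of a designated waterway. (j) is not triggered (the Annual Approval is not current), so (i) stands. So (a) is unavailable.
Exception (b) does not apply: the facility operates on a continuous process.
Exception (c) fails — there is no Schedule 5 Certificate in force.
Exception (d) fails — the compliance score is 102 points, not less than 89 points.
Every exception is unavailable, so the rule governs.

Yes — Kwame's laundry must obtain a discharge permit.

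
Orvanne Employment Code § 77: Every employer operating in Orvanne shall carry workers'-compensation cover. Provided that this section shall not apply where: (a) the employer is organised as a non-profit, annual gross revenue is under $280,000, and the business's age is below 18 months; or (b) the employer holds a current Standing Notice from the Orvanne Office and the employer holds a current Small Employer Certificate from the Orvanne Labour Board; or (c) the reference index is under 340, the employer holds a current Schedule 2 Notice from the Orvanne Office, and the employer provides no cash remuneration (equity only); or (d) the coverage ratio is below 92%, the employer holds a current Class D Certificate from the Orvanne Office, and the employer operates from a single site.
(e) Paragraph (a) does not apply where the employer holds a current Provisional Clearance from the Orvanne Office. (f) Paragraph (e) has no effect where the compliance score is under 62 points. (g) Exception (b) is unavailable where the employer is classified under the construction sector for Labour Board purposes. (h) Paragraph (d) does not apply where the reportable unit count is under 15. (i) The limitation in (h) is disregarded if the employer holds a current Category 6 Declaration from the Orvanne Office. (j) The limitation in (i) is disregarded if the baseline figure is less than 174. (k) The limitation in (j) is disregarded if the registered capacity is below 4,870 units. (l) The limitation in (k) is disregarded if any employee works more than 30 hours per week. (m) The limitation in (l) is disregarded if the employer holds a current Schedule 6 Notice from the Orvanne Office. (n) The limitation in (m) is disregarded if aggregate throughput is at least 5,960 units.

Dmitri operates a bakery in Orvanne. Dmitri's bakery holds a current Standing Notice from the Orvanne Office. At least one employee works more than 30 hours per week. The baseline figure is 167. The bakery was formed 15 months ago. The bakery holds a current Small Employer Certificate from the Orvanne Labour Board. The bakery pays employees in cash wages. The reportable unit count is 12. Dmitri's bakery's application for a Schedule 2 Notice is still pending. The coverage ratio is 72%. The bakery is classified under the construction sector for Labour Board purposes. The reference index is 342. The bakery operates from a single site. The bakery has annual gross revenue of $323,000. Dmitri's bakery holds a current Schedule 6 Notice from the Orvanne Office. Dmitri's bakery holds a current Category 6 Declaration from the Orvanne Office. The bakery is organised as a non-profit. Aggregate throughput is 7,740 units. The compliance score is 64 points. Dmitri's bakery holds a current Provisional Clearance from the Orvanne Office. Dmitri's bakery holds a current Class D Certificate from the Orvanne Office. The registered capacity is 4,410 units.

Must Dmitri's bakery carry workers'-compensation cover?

Exception (a) requires that annual gross revenue is under $280,000; but annual gross revenue is $323,000, not under $280,000, so (a) is unavailable.
Exception (b): a current Standing Notice is held; a current Small Employer Certificate is held — every condition holds. But: (g) is engaged — the bakery is classified under the construction sector. (b) is therefore removed.
Exception (c) fails — the reference index is 342, not under 340.
All of (d)'s requirements are met (the coverage ratio is 72%, below the 92% limit; a current Class D Certificate is held; the employer operates from a single site). However, paragraphs (h)–(n) must be considered: (h) operates against (d): the reportable unit count is 12, under the 15 limit. (i) would limit (h) — a current Category 6 Declaration is held — but (j) sets (i) aside: (j) applies — the baseline figure is 167, less than the 174 limit. (k) applies (the registered capacity is 4,410 units, below the 4,870 units limit), but is displaced by (l): (l) operates against (k): at least one employee exceeds 30 hours/week. (m) would limit (l) — a current Schedule 6 Notice is held — but (n) sets (m) aside: (n) operates against (m): aggregate throughput is 7,740 units, meeting the 5,960 units threshold. Exception (d) does not apply.
Every exception is unavailable, so the rule governs.

Yes — Dmitri's bakery must carry workers'-compensation cover.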